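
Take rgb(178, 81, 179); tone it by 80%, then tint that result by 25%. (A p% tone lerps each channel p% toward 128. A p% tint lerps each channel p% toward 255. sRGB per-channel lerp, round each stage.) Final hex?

An 80% tone moves each channel 80% toward 128:
  R: 178 − 40 = 138 → 138
  G: 81 + 37.6 = 118.6 → 119
  B: 179 − 40.8 = 138.2 → 138
After the tone: rgb(138, 119, 138) = #8A778A.
A 25% tint moves each channel 25% toward 255:
  R: 138 + 0.25×(255−138) = 138 + 29.25 = 167.25 → 167
  G: 119 + 34 = 153 → 153
  B: 138 + 0.25×(255−138) = 138 + 29.25 = 167.25 → 167
rgb(167, 153, 167) = #A799A7.

#A799A7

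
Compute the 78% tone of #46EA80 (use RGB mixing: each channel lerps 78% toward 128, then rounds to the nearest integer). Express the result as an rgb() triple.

#46EA80 is rgb(70, 234, 128).
A 78% tone moves each channel 78% toward 128:
  R: 70 + 0.78×(128−70) = 70 + 45.24 = 115.24 → 115
  G: 234 + 0.78×(128−234) = 234 − 82.68 = 151.32 → 151
  B: 128 + 0.78×(128−128) = 128 + 0 = 128 → 128

rgb(115, 151, 128)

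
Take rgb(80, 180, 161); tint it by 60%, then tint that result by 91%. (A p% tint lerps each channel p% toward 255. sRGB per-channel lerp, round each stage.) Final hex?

A 60% tint moves each channel 60% toward 255:
  R: 80 + 105 = 185 → 185
  G: 180 + 0.6×(255−180) = 180 + 45 = 225 → 225
  B: 161 + 0.6×(255−161) = 161 + 56.4 = 217.4 → 217
After the tint: rgb(185, 225, 217) = #b9e1d9.
Per channel, c → c + 0.91(255 − c):
  R: 185 + 0.91×(255−185) = 185 + 63.7 = 248.7 → 249
  G: 225 + 27.3 = 252.3 → 252
  B: 217 + 0.91×(255−217) = 217 + 34.58 = 251.58 → 252
rgb(249, 252, 252) = #f9fcfc.

#f9fcfc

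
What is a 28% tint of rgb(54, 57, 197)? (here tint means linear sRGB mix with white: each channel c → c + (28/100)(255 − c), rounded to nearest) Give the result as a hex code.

Per channel, c → c + 0.28(255 − c):
  R: 54 + 56.28 = 110.28 → 110
  G: 57 + 55.44 = 112.44 → 112
  B: 197 + 0.28×(255−197) = 197 + 16.24 = 213.24 → 213
rgb(110, 112, 213) = #6E70D5.

#6E70D5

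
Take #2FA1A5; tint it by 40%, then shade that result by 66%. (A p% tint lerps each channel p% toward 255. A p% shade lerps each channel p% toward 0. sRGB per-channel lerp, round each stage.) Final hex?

#2C4444

#2FA1A5 is rgb(47, 161, 165).
A 40% tint moves each channel 40% toward 255:
  R: 47 + 83.2 = 130.2 → 130
  G: 161 + 0.4×(255−161) = 161 + 37.6 = 198.6 → 199
  B: 165 + 36 = 201 → 201
After the tint: rgb(130, 199, 201) = #82C7C9.
Lerp each channel 66% toward 0:
  R: 130 − 85.8 = 44.2 → 44
  G: 199 − 131.34 = 67.66 → 68
  B: 201 − 132.66 = 68.34 → 68
rgb(44, 68, 68) = #2C4444.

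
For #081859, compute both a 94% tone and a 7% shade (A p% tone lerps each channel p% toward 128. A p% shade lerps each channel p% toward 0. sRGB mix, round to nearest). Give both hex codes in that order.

#081859 is rgb(8, 24, 89).
94% tone:
  R: 8 + 0.94×(128−8) = 8 + 112.8 = 120.8 → 121
  G: 24 + 97.76 = 121.76 → 122
  B: 89 + 0.94×(128−89) = 89 + 36.66 = 125.66 → 126
  → #797a7e
7% shade:
  R: 8 + 0.07×(0−8) = 8 − 0.56 = 7.44 → 7
  G: 24 + 0.07×(0−24) = 24 − 1.68 = 22.32 → 22
  B: 89 + 0.07×(0−89) = 89 − 6.23 = 82.77 → 83
  → #071653

#797a7e, #071653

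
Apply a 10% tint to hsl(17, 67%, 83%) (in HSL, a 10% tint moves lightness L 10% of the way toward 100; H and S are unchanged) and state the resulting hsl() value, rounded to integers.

L moves 10% from 83 toward 100: 83 + 1.7 = 84.7 → 85.
H and S are unchanged.

hsl(17, 67%, 85%)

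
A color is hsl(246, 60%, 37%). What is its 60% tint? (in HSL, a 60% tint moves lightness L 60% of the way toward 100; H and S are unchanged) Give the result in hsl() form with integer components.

L moves 60% from 37 toward 100: 37 + 37.8 = 74.8 → 75.
H and S are unchanged.

hsl(246, 60%, 75%)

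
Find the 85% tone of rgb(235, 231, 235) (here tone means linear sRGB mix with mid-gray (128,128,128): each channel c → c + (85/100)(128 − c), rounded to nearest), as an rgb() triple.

Lerp each channel 85% toward 128:
  R: 235 + 0.85×(128−235) = 235 − 90.95 = 144.05 → 144
  G: 231 − 87.55 = 143.45 → 143
  B: 235 + 0.85×(128−235) = 235 − 90.95 = 144.05 → 144

rgb(144, 143, 144)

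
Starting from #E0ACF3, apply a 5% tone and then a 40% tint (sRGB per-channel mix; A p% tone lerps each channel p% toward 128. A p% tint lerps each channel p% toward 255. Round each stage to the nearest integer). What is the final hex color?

#E9CCF4

#E0ACF3 is rgb(224, 172, 243).
Lerp each channel 5% toward 128:
  R: 224 + 0.05×(128−224) = 224 − 4.8 = 219.2 → 219
  G: 172 + 0.05×(128−172) = 172 − 2.2 = 169.8 → 170
  B: 243 − 5.75 = 237.25 → 237
After the tone: rgb(219, 170, 237) = #DBAAED.
Per channel, c → c + 0.4(255 − c):
  R: 219 + 14.4 = 233.4 → 233
  G: 170 + 0.4×(255−170) = 170 + 34 = 204 → 204
  B: 237 + 0.4×(255−237) = 237 + 7.2 = 244.2 → 244
rgb(233, 204, 244) = #E9CCF4.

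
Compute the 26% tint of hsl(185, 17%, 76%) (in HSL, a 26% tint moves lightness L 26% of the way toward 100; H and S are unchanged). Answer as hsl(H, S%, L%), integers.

L moves 26% from 76 toward 100: 76 + 6.24 = 82.24 → 82.
H and S are unchanged.

hsl(185, 17%, 82%)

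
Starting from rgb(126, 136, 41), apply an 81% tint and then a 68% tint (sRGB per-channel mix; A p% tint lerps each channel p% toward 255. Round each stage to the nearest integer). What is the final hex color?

#f7f8f2

An 81% tint moves each channel 81% toward 255:
  R: 126 + 104.49 = 230.49 → 230
  G: 136 + 96.39 = 232.39 → 232
  B: 41 + 173.34 = 214.34 → 214
After the tint: rgb(230, 232, 214) = #e6e8d6.
Lerp each channel 68% toward 255:
  R: 230 + 17 = 247 → 247
  G: 232 + 15.64 = 247.64 → 248
  B: 214 + 27.88 = 241.88 → 242
rgb(247, 248, 242) = #f7f8f2.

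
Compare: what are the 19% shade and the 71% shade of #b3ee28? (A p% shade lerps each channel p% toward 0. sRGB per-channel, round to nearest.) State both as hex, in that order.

#b3ee28 is rgb(179, 238, 40).
19% shade:
  R: 179 + 0.19×(0−179) = 179 − 34.01 = 144.99 → 145
  G: 238 − 45.22 = 192.78 → 193
  B: 40 + 0.19×(0−40) = 40 − 7.6 = 32.4 → 32
  → #91c120
71% shade:
  R: 179 + 0.71×(0−179) = 179 − 127.09 = 51.91 → 52
  G: 238 + 0.71×(0−238) = 238 − 168.98 = 69.02 → 69
  B: 40 + 0.71×(0−40) = 40 − 28.4 = 11.6 → 12
  → #34450c

#91c120, #34450c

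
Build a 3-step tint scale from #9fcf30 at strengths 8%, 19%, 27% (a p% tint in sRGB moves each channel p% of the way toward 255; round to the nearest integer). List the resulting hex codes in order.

#9fcf30 is rgb(159, 207, 48).
8%: (159 + 7.68 = 166.68→167, 207 + 3.84 = 210.84→211, 48 + 16.56 = 64.56→65) → #a7d341
19%: (159 + 18.24 = 177.24→177, 207 + 9.12 = 216.12→216, 48 + 39.33 = 87.33→87) → #b1d857
27%: (159 + 25.92 = 184.92→185, 207 + 12.96 = 219.96→220, 48 + 55.89 = 103.89→104) → #b9dc68

#a7d341, #b1d857, #b9dc68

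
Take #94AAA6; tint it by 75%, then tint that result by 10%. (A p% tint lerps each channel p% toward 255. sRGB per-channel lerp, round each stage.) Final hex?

#94AAA6 is rgb(148, 170, 166).
Per channel, c → c + 0.75(255 − c):
  R: 148 + 0.75×(255−148) = 148 + 80.25 = 228.25 → 228
  G: 170 + 0.75×(255−170) = 170 + 63.75 = 233.75 → 234
  B: 166 + 66.75 = 232.75 → 233
After the tint: rgb(228, 234, 233) = #E4EAE9.
Lerp each channel 10% toward 255:
  R: 228 + 2.7 = 230.7 → 231
  G: 234 + 0.1×(255−234) = 234 + 2.1 = 236.1 → 236
  B: 233 + 2.2 = 235.2 → 235
rgb(231, 236, 235) = #E7ECEB.

#E7ECEB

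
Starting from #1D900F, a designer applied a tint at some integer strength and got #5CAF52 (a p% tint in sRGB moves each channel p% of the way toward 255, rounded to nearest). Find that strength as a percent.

#1D900F is rgb(29, 144, 15); #5CAF52 is rgb(92, 175, 82).
On the B channel (widest range): 82 ≈ 15 + (p/100)(255 − 15), so p ≈ 100×(82 − 15)/(255 − 15) = 6700/240 = 27.92.
p = 28 reproduces all three channels after rounding.

28%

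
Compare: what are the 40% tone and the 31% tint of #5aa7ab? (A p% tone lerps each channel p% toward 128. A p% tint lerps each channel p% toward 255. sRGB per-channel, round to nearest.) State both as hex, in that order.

#69979a, #8dc2c5

#5aa7ab is rgb(90, 167, 171).
40% tone:
  R: 90 + 15.2 = 105.2 → 105
  G: 167 − 15.6 = 151.4 → 151
  B: 171 − 17.2 = 153.8 → 154
  → #69979a
31% tint:
  R: 90 + 0.31×(255−90) = 90 + 51.15 = 141.15 → 141
  G: 167 + 0.31×(255−167) = 167 + 27.28 = 194.28 → 194
  B: 171 + 26.04 = 197.04 → 197
  → #8dc2c5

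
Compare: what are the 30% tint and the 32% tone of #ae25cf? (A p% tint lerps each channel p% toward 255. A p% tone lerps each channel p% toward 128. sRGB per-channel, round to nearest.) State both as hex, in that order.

#ae25cf is rgb(174, 37, 207).
30% tint:
  R: 174 + 24.3 = 198.3 → 198
  G: 37 + 65.4 = 102.4 → 102
  B: 207 + 14.4 = 221.4 → 221
  → #c666dd
32% tone:
  R: 174 + 0.32×(128−174) = 174 − 14.72 = 159.28 → 159
  G: 37 + 0.32×(128−37) = 37 + 29.12 = 66.12 → 66
  B: 207 + 0.32×(128−207) = 207 − 25.28 = 181.72 → 182
  → #9f42b6

#c666dd, #9f42b6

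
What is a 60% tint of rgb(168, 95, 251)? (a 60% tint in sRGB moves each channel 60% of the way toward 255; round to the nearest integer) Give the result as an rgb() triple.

rgb(220, 191, 253)

Lerp each channel 60% toward 255:
  R: 168 + 52.2 = 220.2 → 220
  G: 95 + 96 = 191 → 191
  B: 251 + 2.4 = 253.4 → 253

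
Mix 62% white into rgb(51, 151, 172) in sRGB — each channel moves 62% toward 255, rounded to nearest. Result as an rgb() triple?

Per channel, c → c + 0.62(255 − c):
  R: 51 + 126.48 = 177.48 → 177
  G: 151 + 64.48 = 215.48 → 215
  B: 172 + 0.62×(255−172) = 172 + 51.46 = 223.46 → 223

rgb(177, 215, 223)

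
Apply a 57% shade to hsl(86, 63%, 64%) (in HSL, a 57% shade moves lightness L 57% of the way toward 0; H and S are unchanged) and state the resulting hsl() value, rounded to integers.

L moves 57% from 64 toward 0: 64 − 36.48 = 27.52 → 28.
H and S are unchanged.

hsl(86, 63%, 28%)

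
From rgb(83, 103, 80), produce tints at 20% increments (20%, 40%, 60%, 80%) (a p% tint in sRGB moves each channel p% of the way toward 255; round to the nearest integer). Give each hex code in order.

20%: (83 + 34.4 = 117.4→117, 103 + 30.4 = 133.4→133, 80 + 35 = 115→115) → #758573
40%: (83 + 68.8 = 151.8→152, 103 + 60.8 = 163.8→164, 80 + 70 = 150→150) → #98A496
60%: (83 + 103.2 = 186.2→186, 103 + 91.2 = 194.2→194, 80 + 105 = 185→185) → #BAC2B9
80%: (83 + 137.6 = 220.6→221, 103 + 121.6 = 224.6→225, 80 + 140 = 220→220) → #DDE1DC

#758573, #98A496, #BAC2B9, #DDE1DC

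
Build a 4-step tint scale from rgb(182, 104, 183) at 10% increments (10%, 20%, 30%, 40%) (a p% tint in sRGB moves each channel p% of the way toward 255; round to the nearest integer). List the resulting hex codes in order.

10%: (182 + 7.3 = 189.3→189, 104 + 15.1 = 119.1→119, 183 + 7.2 = 190.2→190) → #BD77BE
20%: (182 + 14.6 = 196.6→197, 104 + 30.2 = 134.2→134, 183 + 14.4 = 197.4→197) → #C586C5
30%: (182 + 21.9 = 203.9→204, 104 + 45.3 = 149.3→149, 183 + 21.6 = 204.6→205) → #CC95CD
40%: (182 + 29.2 = 211.2→211, 104 + 60.4 = 164.4→164, 183 + 28.8 = 211.8→212) → #D3A4D4

#BD77BE, #C586C5, #CC95CD, #D3A4D4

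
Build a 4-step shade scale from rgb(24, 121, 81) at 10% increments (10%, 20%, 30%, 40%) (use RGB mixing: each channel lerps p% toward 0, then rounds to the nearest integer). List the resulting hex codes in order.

10%: (24 − 2.4 = 21.6→22, 121 − 12.1 = 108.9→109, 81 − 8.1 = 72.9→73) → #166D49
20%: (24 − 4.8 = 19.2→19, 121 − 24.2 = 96.8→97, 81 − 16.2 = 64.8→65) → #136141
30%: (24 − 7.2 = 16.8→17, 121 − 36.3 = 84.7→85, 81 − 24.3 = 56.7→57) → #115539
40%: (24 − 9.6 = 14.4→14, 121 − 48.4 = 72.6→73, 81 − 32.4 = 48.6→49) → #0E4931

#166D49, #136141, #115539, #0E4931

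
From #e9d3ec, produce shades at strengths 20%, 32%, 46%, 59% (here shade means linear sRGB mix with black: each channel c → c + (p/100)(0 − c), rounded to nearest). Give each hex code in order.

#e9d3ec is rgb(233, 211, 236).
20%: (233 − 46.6 = 186.4→186, 211 − 42.2 = 168.8→169, 236 − 47.2 = 188.8→189) → #baa9bd
32%: (233 − 74.56 = 158.44→158, 211 − 67.52 = 143.48→143, 236 − 75.52 = 160.48→160) → #9e8fa0
46%: (233 − 107.18 = 125.82→126, 211 − 97.06 = 113.94→114, 236 − 108.56 = 127.44→127) → #7e727f
59%: (233 − 137.47 = 95.53→96, 211 − 124.49 = 86.51→87, 236 − 139.24 = 96.76→97) → #605761

#baa9bd, #9e8fa0, #7e727f, #605761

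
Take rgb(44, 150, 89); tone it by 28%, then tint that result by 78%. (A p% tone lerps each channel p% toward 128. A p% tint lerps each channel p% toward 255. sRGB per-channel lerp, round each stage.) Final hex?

A 28% tone moves each channel 28% toward 128:
  R: 44 + 23.52 = 67.52 → 68
  G: 150 − 6.16 = 143.84 → 144
  B: 89 + 10.92 = 99.92 → 100
After the tone: rgb(68, 144, 100) = #449064.
Lerp each channel 78% toward 255:
  R: 68 + 145.86 = 213.86 → 214
  G: 144 + 86.58 = 230.58 → 231
  B: 100 + 0.78×(255−100) = 100 + 120.9 = 220.9 → 221
rgb(214, 231, 221) = #d6e7dd.

#d6e7dd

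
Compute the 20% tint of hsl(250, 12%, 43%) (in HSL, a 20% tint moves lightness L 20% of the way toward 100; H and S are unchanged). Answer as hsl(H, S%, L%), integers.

hsl(250, 12%, 54%)

L moves 20% from 43 toward 100: 43 + 11.4 = 54.4 → 54.
H and S are unchanged.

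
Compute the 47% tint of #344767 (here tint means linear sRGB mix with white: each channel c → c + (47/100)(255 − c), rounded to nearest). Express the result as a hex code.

#344767 is rgb(52, 71, 103).
Per channel, c → c + 0.47(255 − c):
  R: 52 + 0.47×(255−52) = 52 + 95.41 = 147.41 → 147
  G: 71 + 86.48 = 157.48 → 157
  B: 103 + 71.44 = 174.44 → 174
rgb(147, 157, 174) = #939dae.

#939dae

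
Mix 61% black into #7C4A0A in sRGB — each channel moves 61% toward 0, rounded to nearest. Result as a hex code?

#7C4A0A is rgb(124, 74, 10).
Lerp each channel 61% toward 0:
  R: 124 + 0.61×(0−124) = 124 − 75.64 = 48.36 → 48
  G: 74 + 0.61×(0−74) = 74 − 45.14 = 28.86 → 29
  B: 10 − 6.1 = 3.9 → 4
rgb(48, 29, 4) = #301D04.

#301D04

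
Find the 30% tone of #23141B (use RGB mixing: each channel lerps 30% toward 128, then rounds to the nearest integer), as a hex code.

#23141B is rgb(35, 20, 27).
A 30% tone moves each channel 30% toward 128:
  R: 35 + 27.9 = 62.9 → 63
  G: 20 + 32.4 = 52.4 → 52
  B: 27 + 30.3 = 57.3 → 57
rgb(63, 52, 57) = #3F3439.

#3F3439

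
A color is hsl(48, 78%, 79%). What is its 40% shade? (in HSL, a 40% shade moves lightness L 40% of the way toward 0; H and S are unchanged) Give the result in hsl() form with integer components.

hsl(48, 78%, 47%)

L moves 40% from 79 toward 0: 79 − 31.6 = 47.4 → 47.
H and S are unchanged.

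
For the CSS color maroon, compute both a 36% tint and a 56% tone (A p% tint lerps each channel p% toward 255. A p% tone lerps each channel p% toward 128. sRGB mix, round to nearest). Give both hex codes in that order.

#AE5C5C, #804848

CSS maroon is rgb(128, 0, 0).
36% tint:
  R: 128 + 45.72 = 173.72 → 174
  G: 0 + 0.36×(255−0) = 0 + 91.8 = 91.8 → 92
  B: 0 + 91.8 = 91.8 → 92
  → #AE5C5C
56% tone:
  R: 128 + 0 = 128 → 128
  G: 0 + 71.68 = 71.68 → 72
  B: 0 + 71.68 = 71.68 → 72
  → #804848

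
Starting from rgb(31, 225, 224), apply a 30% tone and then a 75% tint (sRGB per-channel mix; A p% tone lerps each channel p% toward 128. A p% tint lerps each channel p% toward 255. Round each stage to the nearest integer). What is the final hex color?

#cef0f0

Per channel, c → c + 0.3(128 − c):
  R: 31 + 29.1 = 60.1 → 60
  G: 225 − 29.1 = 195.9 → 196
  B: 224 + 0.3×(128−224) = 224 − 28.8 = 195.2 → 195
After the tone: rgb(60, 196, 195) = #3cc4c3.
Lerp each channel 75% toward 255:
  R: 60 + 0.75×(255−60) = 60 + 146.25 = 206.25 → 206
  G: 196 + 0.75×(255−196) = 196 + 44.25 = 240.25 → 240
  B: 195 + 45 = 240 → 240
rgb(206, 240, 240) = #cef0f0.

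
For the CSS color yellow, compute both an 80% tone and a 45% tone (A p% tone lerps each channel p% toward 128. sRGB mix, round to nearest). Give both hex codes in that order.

#999966, #c6c63a

CSS yellow is rgb(255, 255, 0).
80% tone:
  R: 255 + 0.8×(128−255) = 255 − 101.6 = 153.4 → 153
  G: 255 + 0.8×(128−255) = 255 − 101.6 = 153.4 → 153
  B: 0 + 0.8×(128−0) = 0 + 102.4 = 102.4 → 102
  → #999966
45% tone:
  R: 255 + 0.45×(128−255) = 255 − 57.15 = 197.85 → 198
  G: 255 + 0.45×(128−255) = 255 − 57.15 = 197.85 → 198
  B: 0 + 0.45×(128−0) = 0 + 57.6 = 57.6 → 58
  → #c6c63a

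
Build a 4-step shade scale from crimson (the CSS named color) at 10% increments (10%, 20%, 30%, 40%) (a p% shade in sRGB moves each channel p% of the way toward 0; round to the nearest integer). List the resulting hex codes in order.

#c61236, #b01030, #9a0e2a, #840c24

CSS crimson is rgb(220, 20, 60).
10%: (220 − 22 = 198→198, 20 − 2 = 18→18, 60 − 6 = 54→54) → #c61236
20%: (220 − 44 = 176→176, 20 − 4 = 16→16, 60 − 12 = 48→48) → #b01030
30%: (220 − 66 = 154→154, 20 − 6 = 14→14, 60 − 18 = 42→42) → #9a0e2a
40%: (220 − 88 = 132→132, 20 − 8 = 12→12, 60 − 24 = 36→36) → #840c24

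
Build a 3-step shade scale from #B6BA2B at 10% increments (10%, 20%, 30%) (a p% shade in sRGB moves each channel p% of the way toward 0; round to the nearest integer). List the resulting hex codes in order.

#B6BA2B is rgb(182, 186, 43).
10%: (182 − 18.2 = 163.8→164, 186 − 18.6 = 167.4→167, 43 − 4.3 = 38.7→39) → #A4A727
20%: (182 − 36.4 = 145.6→146, 186 − 37.2 = 148.8→149, 43 − 8.6 = 34.4→34) → #929522
30%: (182 − 54.6 = 127.4→127, 186 − 55.8 = 130.2→130, 43 − 12.9 = 30.1→30) → #7F821E

#A4A727, #929522, #7F821E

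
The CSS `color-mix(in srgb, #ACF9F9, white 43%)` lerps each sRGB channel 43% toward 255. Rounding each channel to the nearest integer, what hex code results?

#ACF9F9 is rgb(172, 249, 249).
Lerp each channel 43% toward 255:
  R: 172 + 35.69 = 207.69 → 208
  G: 249 + 0.43×(255−249) = 249 + 2.58 = 251.58 → 252
  B: 249 + 0.43×(255−249) = 249 + 2.58 = 251.58 → 252
rgb(208, 252, 252) = #D0FCFC.

#D0FCFC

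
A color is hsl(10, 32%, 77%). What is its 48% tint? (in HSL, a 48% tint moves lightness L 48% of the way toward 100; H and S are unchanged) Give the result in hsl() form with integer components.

L moves 48% from 77 toward 100: 77 + 11.04 = 88.04 → 88.
H and S are unchanged.

hsl(10, 32%, 88%)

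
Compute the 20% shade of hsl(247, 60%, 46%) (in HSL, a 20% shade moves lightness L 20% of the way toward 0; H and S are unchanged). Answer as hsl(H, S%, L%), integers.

hsl(247, 60%, 37%)

L moves 20% from 46 toward 0: 46 − 9.2 = 36.8 → 37.
H and S are unchanged.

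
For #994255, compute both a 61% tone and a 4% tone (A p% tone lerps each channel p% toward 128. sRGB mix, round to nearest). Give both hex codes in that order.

#8A686F, #984457

#994255 is rgb(153, 66, 85).
61% tone:
  R: 153 + 0.61×(128−153) = 153 − 15.25 = 137.75 → 138
  G: 66 + 0.61×(128−66) = 66 + 37.82 = 103.82 → 104
  B: 85 + 26.23 = 111.23 → 111
  → #8A686F
4% tone:
  R: 153 − 1 = 152 → 152
  G: 66 + 2.48 = 68.48 → 68
  B: 85 + 1.72 = 86.72 → 87
  → #984457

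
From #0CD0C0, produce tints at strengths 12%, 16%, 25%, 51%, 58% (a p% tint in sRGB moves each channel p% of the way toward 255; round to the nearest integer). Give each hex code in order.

#29D6C8, #33D8CA, #49DCD0, #88E8E0, #99EBE5

#0CD0C0 is rgb(12, 208, 192).
12%: (12 + 29.16 = 41.16→41, 208 + 5.64 = 213.64→214, 192 + 7.56 = 199.56→200) → #29D6C8
16%: (12 + 38.88 = 50.88→51, 208 + 7.52 = 215.52→216, 192 + 10.08 = 202.08→202) → #33D8CA
25%: (12 + 60.75 = 72.75→73, 208 + 11.75 = 219.75→220, 192 + 15.75 = 207.75→208) → #49DCD0
51%: (12 + 123.93 = 135.93→136, 208 + 23.97 = 231.97→232, 192 + 32.13 = 224.13→224) → #88E8E0
58%: (12 + 140.94 = 152.94→153, 208 + 27.26 = 235.26→235, 192 + 36.54 = 228.54→229) → #99EBE5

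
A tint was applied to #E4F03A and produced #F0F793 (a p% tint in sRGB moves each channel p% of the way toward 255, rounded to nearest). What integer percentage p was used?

#E4F03A is rgb(228, 240, 58); #F0F793 is rgb(240, 247, 147).
On the B channel (widest range): 147 ≈ 58 + (p/100)(255 − 58), so p ≈ 100×(147 − 58)/(255 − 58) = 8900/197 = 45.18.
p = 45 reproduces all three channels after rounding.

45%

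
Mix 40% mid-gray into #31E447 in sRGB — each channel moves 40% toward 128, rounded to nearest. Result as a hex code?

#51BC5E

#31E447 is rgb(49, 228, 71).
Lerp each channel 40% toward 128:
  R: 49 + 0.4×(128−49) = 49 + 31.6 = 80.6 → 81
  G: 228 + 0.4×(128−228) = 228 − 40 = 188 → 188
  B: 71 + 0.4×(128−71) = 71 + 22.8 = 93.8 → 94
rgb(81, 188, 94) = #51BC5E.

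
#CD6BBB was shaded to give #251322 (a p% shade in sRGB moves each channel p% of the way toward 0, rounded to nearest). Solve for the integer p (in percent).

#CD6BBB is rgb(205, 107, 187); #251322 is rgb(37, 19, 34).
On the R channel (widest range): 37 ≈ 205 + (p/100)(0 − 205), so p ≈ 100×(37 − 205)/(0 − 205) = -16800/-205 = 81.95.
p = 82 reproduces all three channels after rounding.

82%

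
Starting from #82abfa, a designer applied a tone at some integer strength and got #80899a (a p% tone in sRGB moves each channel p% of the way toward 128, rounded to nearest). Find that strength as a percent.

#82abfa is rgb(130, 171, 250); #80899a is rgb(128, 137, 154).
On the B channel (widest range): 154 ≈ 250 + (p/100)(128 − 250), so p ≈ 100×(154 − 250)/(128 − 250) = -9600/-122 = 78.69.
p = 79 reproduces all three channels after rounding.

79%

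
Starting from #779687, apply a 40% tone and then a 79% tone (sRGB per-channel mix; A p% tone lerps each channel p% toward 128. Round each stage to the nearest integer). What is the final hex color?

#779687 is rgb(119, 150, 135).
Per channel, c → c + 0.4(128 − c):
  R: 119 + 0.4×(128−119) = 119 + 3.6 = 122.6 → 123
  G: 150 + 0.4×(128−150) = 150 − 8.8 = 141.2 → 141
  B: 135 + 0.4×(128−135) = 135 − 2.8 = 132.2 → 132
After the tone: rgb(123, 141, 132) = #7B8D84.
Per channel, c → c + 0.79(128 − c):
  R: 123 + 0.79×(128−123) = 123 + 3.95 = 126.95 → 127
  G: 141 + 0.79×(128−141) = 141 − 10.27 = 130.73 → 131
  B: 132 + 0.79×(128−132) = 132 − 3.16 = 128.84 → 129
rgb(127, 131, 129) = #7F8381.

#7F8381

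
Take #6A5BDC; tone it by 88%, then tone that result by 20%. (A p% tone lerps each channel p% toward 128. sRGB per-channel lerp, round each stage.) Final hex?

#7E7D89

#6A5BDC is rgb(106, 91, 220).
Lerp each channel 88% toward 128:
  R: 106 + 0.88×(128−106) = 106 + 19.36 = 125.36 → 125
  G: 91 + 32.56 = 123.56 → 124
  B: 220 + 0.88×(128−220) = 220 − 80.96 = 139.04 → 139
After the tone: rgb(125, 124, 139) = #7D7C8B.
A 20% tone moves each channel 20% toward 128:
  R: 125 + 0.2×(128−125) = 125 + 0.6 = 125.6 → 126
  G: 124 + 0.2×(128−124) = 124 + 0.8 = 124.8 → 125
  B: 139 + 0.2×(128−139) = 139 − 2.2 = 136.8 → 137
rgb(126, 125, 137) = #7E7D89.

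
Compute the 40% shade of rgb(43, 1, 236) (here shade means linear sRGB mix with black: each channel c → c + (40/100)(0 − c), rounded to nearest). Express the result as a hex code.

#1a018e

A 40% shade moves each channel 40% toward 0:
  R: 43 + 0.4×(0−43) = 43 − 17.2 = 25.8 → 26
  G: 1 − 0.4 = 0.6 → 1
  B: 236 − 94.4 = 141.6 → 142
rgb(26, 1, 142) = #1a018e.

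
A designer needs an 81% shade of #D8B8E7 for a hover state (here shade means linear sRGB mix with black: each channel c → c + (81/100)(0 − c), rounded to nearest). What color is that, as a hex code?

#29232C

#D8B8E7 is rgb(216, 184, 231).
Per channel, c → c + 0.81(0 − c):
  R: 216 + 0.81×(0−216) = 216 − 174.96 = 41.04 → 41
  G: 184 − 149.04 = 34.96 → 35
  B: 231 + 0.81×(0−231) = 231 − 187.11 = 43.89 → 44
rgb(41, 35, 44) = #29232C.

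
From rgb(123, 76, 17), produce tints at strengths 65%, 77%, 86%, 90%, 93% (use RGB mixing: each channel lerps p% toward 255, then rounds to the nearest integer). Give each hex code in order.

65%: (123 + 85.8 = 208.8→209, 76 + 116.35 = 192.35→192, 17 + 154.7 = 171.7→172) → #D1C0AC
77%: (123 + 101.64 = 224.64→225, 76 + 137.83 = 213.83→214, 17 + 183.26 = 200.26→200) → #E1D6C8
86%: (123 + 113.52 = 236.52→237, 76 + 153.94 = 229.94→230, 17 + 204.68 = 221.68→222) → #EDE6DE
90%: (123 + 118.8 = 241.8→242, 76 + 161.1 = 237.1→237, 17 + 214.2 = 231.2→231) → #F2EDE7
93%: (123 + 122.76 = 245.76→246, 76 + 166.47 = 242.47→242, 17 + 221.34 = 238.34→238) → #F6F2EE

#D1C0AC, #E1D6C8, #EDE6DE, #F2EDE7, #F6F2EE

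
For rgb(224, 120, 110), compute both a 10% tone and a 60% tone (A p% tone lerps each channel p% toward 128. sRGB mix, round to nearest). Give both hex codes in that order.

#D67970, #A67D79

10% tone:
  R: 224 − 9.6 = 214.4 → 214
  G: 120 + 0.1×(128−120) = 120 + 0.8 = 120.8 → 121
  B: 110 + 1.8 = 111.8 → 112
  → #D67970
60% tone:
  R: 224 − 57.6 = 166.4 → 166
  G: 120 + 0.6×(128−120) = 120 + 4.8 = 124.8 → 125
  B: 110 + 0.6×(128−110) = 110 + 10.8 = 120.8 → 121
  → #A67D79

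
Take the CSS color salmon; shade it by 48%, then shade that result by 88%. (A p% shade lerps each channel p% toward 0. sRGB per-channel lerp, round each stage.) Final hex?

CSS salmon is rgb(250, 128, 114).
Lerp each channel 48% toward 0:
  R: 250 + 0.48×(0−250) = 250 − 120 = 130 → 130
  G: 128 + 0.48×(0−128) = 128 − 61.44 = 66.56 → 67
  B: 114 + 0.48×(0−114) = 114 − 54.72 = 59.28 → 59
After the shade: rgb(130, 67, 59) = #82433B.
An 88% shade moves each channel 88% toward 0:
  R: 130 + 0.88×(0−130) = 130 − 114.4 = 15.6 → 16
  G: 67 + 0.88×(0−67) = 67 − 58.96 = 8.04 → 8
  B: 59 − 51.92 = 7.08 → 7
rgb(16, 8, 7) = #100807.

#100807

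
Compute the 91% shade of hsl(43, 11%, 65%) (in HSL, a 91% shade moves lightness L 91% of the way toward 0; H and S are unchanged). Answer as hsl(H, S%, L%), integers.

hsl(43, 11%, 6%)

L moves 91% from 65 toward 0: 65 − 59.15 = 5.85 → 6.
H and S are unchanged.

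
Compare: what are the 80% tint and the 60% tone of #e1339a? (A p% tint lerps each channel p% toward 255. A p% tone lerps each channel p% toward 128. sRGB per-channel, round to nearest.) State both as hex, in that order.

#e1339a is rgb(225, 51, 154).
80% tint:
  R: 225 + 0.8×(255−225) = 225 + 24 = 249 → 249
  G: 51 + 0.8×(255−51) = 51 + 163.2 = 214.2 → 214
  B: 154 + 0.8×(255−154) = 154 + 80.8 = 234.8 → 235
  → #f9d6eb
60% tone:
  R: 225 + 0.6×(128−225) = 225 − 58.2 = 166.8 → 167
  G: 51 + 0.6×(128−51) = 51 + 46.2 = 97.2 → 97
  B: 154 − 15.6 = 138.4 → 138
  → #a7618a

#f9d6eb, #a7618a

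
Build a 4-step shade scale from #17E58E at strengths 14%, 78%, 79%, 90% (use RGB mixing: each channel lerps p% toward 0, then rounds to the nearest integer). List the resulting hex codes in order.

#17E58E is rgb(23, 229, 142).
14%: (23 − 3.22 = 19.78→20, 229 − 32.06 = 196.94→197, 142 − 19.88 = 122.12→122) → #14C57A
78%: (23 − 17.94 = 5.06→5, 229 − 178.62 = 50.38→50, 142 − 110.76 = 31.24→31) → #05321F
79%: (23 − 18.17 = 4.83→5, 229 − 180.91 = 48.09→48, 142 − 112.18 = 29.82→30) → #05301E
90%: (23 − 20.7 = 2.3→2, 229 − 206.1 = 22.9→23, 142 − 127.8 = 14.2→14) → #02170E

#14C57A, #05321F, #05301E, #02170E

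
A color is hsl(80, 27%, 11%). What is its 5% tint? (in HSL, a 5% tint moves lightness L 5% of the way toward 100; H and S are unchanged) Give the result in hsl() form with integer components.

L moves 5% from 11 toward 100: 11 + 4.45 = 15.45 → 15.
H and S are unchanged.

hsl(80, 27%, 15%)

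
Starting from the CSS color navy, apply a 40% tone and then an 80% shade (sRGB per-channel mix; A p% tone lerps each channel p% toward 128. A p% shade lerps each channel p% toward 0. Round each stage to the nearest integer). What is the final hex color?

CSS navy is rgb(0, 0, 128).
Per channel, c → c + 0.4(128 − c):
  R: 0 + 51.2 = 51.2 → 51
  G: 0 + 0.4×(128−0) = 0 + 51.2 = 51.2 → 51
  B: 128 + 0 = 128 → 128
After the tone: rgb(51, 51, 128) = #333380.
Lerp each channel 80% toward 0:
  R: 51 − 40.8 = 10.2 → 10
  G: 51 − 40.8 = 10.2 → 10
  B: 128 + 0.8×(0−128) = 128 − 102.4 = 25.6 → 26
rgb(10, 10, 26) = #0A0A1A.

#0A0A1A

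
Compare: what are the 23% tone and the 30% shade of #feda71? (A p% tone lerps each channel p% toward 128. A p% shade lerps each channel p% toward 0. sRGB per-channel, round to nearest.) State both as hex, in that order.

#e1c574, #b2994f

#feda71 is rgb(254, 218, 113).
23% tone:
  R: 254 + 0.23×(128−254) = 254 − 28.98 = 225.02 → 225
  G: 218 + 0.23×(128−218) = 218 − 20.7 = 197.3 → 197
  B: 113 + 0.23×(128−113) = 113 + 3.45 = 116.45 → 116
  → #e1c574
30% shade:
  R: 254 − 76.2 = 177.8 → 178
  G: 218 − 65.4 = 152.6 → 153
  B: 113 − 33.9 = 79.1 → 79
  → #b2994f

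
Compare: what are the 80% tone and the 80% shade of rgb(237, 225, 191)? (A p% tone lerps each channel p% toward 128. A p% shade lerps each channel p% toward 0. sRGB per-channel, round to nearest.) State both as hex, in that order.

80% tone:
  R: 237 + 0.8×(128−237) = 237 − 87.2 = 149.8 → 150
  G: 225 + 0.8×(128−225) = 225 − 77.6 = 147.4 → 147
  B: 191 − 50.4 = 140.6 → 141
  → #96938D
80% shade:
  R: 237 − 189.6 = 47.4 → 47
  G: 225 + 0.8×(0−225) = 225 − 180 = 45 → 45
  B: 191 + 0.8×(0−191) = 191 − 152.8 = 38.2 → 38
  → #2F2D26

#96938D, #2F2D26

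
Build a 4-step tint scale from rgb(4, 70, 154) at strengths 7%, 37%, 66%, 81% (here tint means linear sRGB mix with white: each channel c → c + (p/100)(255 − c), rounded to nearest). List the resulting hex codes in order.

#1653a1, #618abf, #aac0dd, #cfdcec

7%: (4 + 17.57 = 21.57→22, 70 + 12.95 = 82.95→83, 154 + 7.07 = 161.07→161) → #1653a1
37%: (4 + 92.87 = 96.87→97, 70 + 68.45 = 138.45→138, 154 + 37.37 = 191.37→191) → #618abf
66%: (4 + 165.66 = 169.66→170, 70 + 122.1 = 192.1→192, 154 + 66.66 = 220.66→221) → #aac0dd
81%: (4 + 203.31 = 207.31→207, 70 + 149.85 = 219.85→220, 154 + 81.81 = 235.81→236) → #cfdcec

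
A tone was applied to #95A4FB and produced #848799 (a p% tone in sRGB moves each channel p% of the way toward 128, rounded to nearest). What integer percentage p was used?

80%

#95A4FB is rgb(149, 164, 251); #848799 is rgb(132, 135, 153).
On the B channel (widest range): 153 ≈ 251 + (p/100)(128 − 251), so p ≈ 100×(153 − 251)/(128 − 251) = -9800/-123 = 79.67.
p = 80 reproduces all three channels after rounding.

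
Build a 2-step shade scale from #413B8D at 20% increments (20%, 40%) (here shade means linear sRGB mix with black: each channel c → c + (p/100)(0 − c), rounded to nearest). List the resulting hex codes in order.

#342F71, #272355

#413B8D is rgb(65, 59, 141).
20%: (65 − 13 = 52→52, 59 − 11.8 = 47.2→47, 141 − 28.2 = 112.8→113) → #342F71
40%: (65 − 26 = 39→39, 59 − 23.6 = 35.4→35, 141 − 56.4 = 84.6→85) → #272355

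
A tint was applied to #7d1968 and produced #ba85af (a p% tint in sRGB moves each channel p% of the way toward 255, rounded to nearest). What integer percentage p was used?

#7d1968 is rgb(125, 25, 104); #ba85af is rgb(186, 133, 175).
On the G channel (widest range): 133 ≈ 25 + (p/100)(255 − 25), so p ≈ 100×(133 − 25)/(255 − 25) = 10800/230 = 46.96.
p = 47 reproduces all three channels after rounding.

47%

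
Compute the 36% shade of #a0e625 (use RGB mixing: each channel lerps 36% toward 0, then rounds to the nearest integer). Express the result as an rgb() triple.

#a0e625 is rgb(160, 230, 37).
Per channel, c → c + 0.36(0 − c):
  R: 160 + 0.36×(0−160) = 160 − 57.6 = 102.4 → 102
  G: 230 + 0.36×(0−230) = 230 − 82.8 = 147.2 → 147
  B: 37 + 0.36×(0−37) = 37 − 13.32 = 23.68 → 24

rgb(102, 147, 24)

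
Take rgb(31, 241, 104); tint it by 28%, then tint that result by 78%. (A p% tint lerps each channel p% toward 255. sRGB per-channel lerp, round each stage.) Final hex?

Per channel, c → c + 0.28(255 − c):
  R: 31 + 0.28×(255−31) = 31 + 62.72 = 93.72 → 94
  G: 241 + 0.28×(255−241) = 241 + 3.92 = 244.92 → 245
  B: 104 + 0.28×(255−104) = 104 + 42.28 = 146.28 → 146
After the tint: rgb(94, 245, 146) = #5EF592.
Per channel, c → c + 0.78(255 − c):
  R: 94 + 0.78×(255−94) = 94 + 125.58 = 219.58 → 220
  G: 245 + 0.78×(255−245) = 245 + 7.8 = 252.8 → 253
  B: 146 + 85.02 = 231.02 → 231
rgb(220, 253, 231) = #DCFDE7.

#DCFDE7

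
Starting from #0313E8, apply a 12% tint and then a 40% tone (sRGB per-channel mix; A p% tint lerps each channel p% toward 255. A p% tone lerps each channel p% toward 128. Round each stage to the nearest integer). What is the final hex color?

#0313E8 is rgb(3, 19, 232).
Lerp each channel 12% toward 255:
  R: 3 + 30.24 = 33.24 → 33
  G: 19 + 0.12×(255−19) = 19 + 28.32 = 47.32 → 47
  B: 232 + 2.76 = 234.76 → 235
After the tint: rgb(33, 47, 235) = #212FEB.
Per channel, c → c + 0.4(128 − c):
  R: 33 + 0.4×(128−33) = 33 + 38 = 71 → 71
  G: 47 + 0.4×(128−47) = 47 + 32.4 = 79.4 → 79
  B: 235 + 0.4×(128−235) = 235 − 42.8 = 192.2 → 192
rgb(71, 79, 192) = #474FC0.

#474FC0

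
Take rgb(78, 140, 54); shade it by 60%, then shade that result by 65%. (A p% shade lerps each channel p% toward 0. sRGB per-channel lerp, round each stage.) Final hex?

#0b1408

A 60% shade moves each channel 60% toward 0:
  R: 78 + 0.6×(0−78) = 78 − 46.8 = 31.2 → 31
  G: 140 + 0.6×(0−140) = 140 − 84 = 56 → 56
  B: 54 + 0.6×(0−54) = 54 − 32.4 = 21.6 → 22
After the shade: rgb(31, 56, 22) = #1f3816.
Lerp each channel 65% toward 0:
  R: 31 + 0.65×(0−31) = 31 − 20.15 = 10.85 → 11
  G: 56 − 36.4 = 19.6 → 20
  B: 22 − 14.3 = 7.7 → 8
rgb(11, 20, 8) = #0b1408.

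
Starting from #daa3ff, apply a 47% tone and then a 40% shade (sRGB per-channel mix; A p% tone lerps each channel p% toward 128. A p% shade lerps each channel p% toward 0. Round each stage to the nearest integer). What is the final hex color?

#6a5875

#daa3ff is rgb(218, 163, 255).
Per channel, c → c + 0.47(128 − c):
  R: 218 + 0.47×(128−218) = 218 − 42.3 = 175.7 → 176
  G: 163 + 0.47×(128−163) = 163 − 16.45 = 146.55 → 147
  B: 255 + 0.47×(128−255) = 255 − 59.69 = 195.31 → 195
After the tone: rgb(176, 147, 195) = #b093c3.
A 40% shade moves each channel 40% toward 0:
  R: 176 − 70.4 = 105.6 → 106
  G: 147 − 58.8 = 88.2 → 88
  B: 195 + 0.4×(0−195) = 195 − 78 = 117 → 117
rgb(106, 88, 117) = #6a5875.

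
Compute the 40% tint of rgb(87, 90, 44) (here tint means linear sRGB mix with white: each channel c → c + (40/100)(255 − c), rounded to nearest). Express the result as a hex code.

A 40% tint moves each channel 40% toward 255:
  R: 87 + 0.4×(255−87) = 87 + 67.2 = 154.2 → 154
  G: 90 + 66 = 156 → 156
  B: 44 + 84.4 = 128.4 → 128
rgb(154, 156, 128) = #9A9C80.

#9A9C80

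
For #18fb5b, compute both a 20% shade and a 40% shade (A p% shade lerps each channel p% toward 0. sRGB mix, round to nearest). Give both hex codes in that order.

#18fb5b is rgb(24, 251, 91).
20% shade:
  R: 24 + 0.2×(0−24) = 24 − 4.8 = 19.2 → 19
  G: 251 − 50.2 = 200.8 → 201
  B: 91 + 0.2×(0−91) = 91 − 18.2 = 72.8 → 73
  → #13c949
40% shade:
  R: 24 + 0.4×(0−24) = 24 − 9.6 = 14.4 → 14
  G: 251 + 0.4×(0−251) = 251 − 100.4 = 150.6 → 151
  B: 91 − 36.4 = 54.6 → 55
  → #0e9737

#13c949, #0e9737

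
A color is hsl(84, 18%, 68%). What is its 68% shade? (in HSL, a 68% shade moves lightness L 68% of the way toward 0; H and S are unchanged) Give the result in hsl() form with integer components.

L moves 68% from 68 toward 0: 68 − 46.24 = 21.76 → 22.
H and S are unchanged.

hsl(84, 18%, 22%)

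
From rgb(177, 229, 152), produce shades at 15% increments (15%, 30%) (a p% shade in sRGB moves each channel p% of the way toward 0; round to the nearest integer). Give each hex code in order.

#96C381, #7CA06A

15%: (177 − 26.55 = 150.45→150, 229 − 34.35 = 194.65→195, 152 − 22.8 = 129.2→129) → #96C381
30%: (177 − 53.1 = 123.9→124, 229 − 68.7 = 160.3→160, 152 − 45.6 = 106.4→106) → #7CA06A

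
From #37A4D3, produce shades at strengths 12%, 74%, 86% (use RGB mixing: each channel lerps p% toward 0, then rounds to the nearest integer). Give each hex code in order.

#3090BA, #0E2B37, #08171E

#37A4D3 is rgb(55, 164, 211).
12%: (55 − 6.6 = 48.4→48, 164 − 19.68 = 144.32→144, 211 − 25.32 = 185.68→186) → #3090BA
74%: (55 − 40.7 = 14.3→14, 164 − 121.36 = 42.64→43, 211 − 156.14 = 54.86→55) → #0E2B37
86%: (55 − 47.3 = 7.7→8, 164 − 141.04 = 22.96→23, 211 − 181.46 = 29.54→30) → #08171E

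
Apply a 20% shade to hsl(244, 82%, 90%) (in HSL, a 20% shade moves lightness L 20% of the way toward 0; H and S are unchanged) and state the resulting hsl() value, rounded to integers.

L moves 20% from 90 toward 0: 90 − 18 = 72 → 72.
H and S are unchanged.

hsl(244, 82%, 72%)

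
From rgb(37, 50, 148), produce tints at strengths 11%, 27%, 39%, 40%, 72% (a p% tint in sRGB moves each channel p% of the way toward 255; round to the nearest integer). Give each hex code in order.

11%: (37 + 23.98 = 60.98→61, 50 + 22.55 = 72.55→73, 148 + 11.77 = 159.77→160) → #3d49a0
27%: (37 + 58.86 = 95.86→96, 50 + 55.35 = 105.35→105, 148 + 28.89 = 176.89→177) → #6069b1
39%: (37 + 85.02 = 122.02→122, 50 + 79.95 = 129.95→130, 148 + 41.73 = 189.73→190) → #7a82be
40%: (37 + 87.2 = 124.2→124, 50 + 82 = 132→132, 148 + 42.8 = 190.8→191) → #7c84bf
72%: (37 + 156.96 = 193.96→194, 50 + 147.6 = 197.6→198, 148 + 77.04 = 225.04→225) → #c2c6e1

#3d49a0, #6069b1, #7a82be, #7c84bf, #c2c6e1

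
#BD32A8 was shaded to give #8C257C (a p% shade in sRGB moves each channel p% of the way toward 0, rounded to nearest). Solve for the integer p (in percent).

26%

#BD32A8 is rgb(189, 50, 168); #8C257C is rgb(140, 37, 124).
On the R channel (widest range): 140 ≈ 189 + (p/100)(0 − 189), so p ≈ 100×(140 − 189)/(0 − 189) = -4900/-189 = 25.93.
p = 26 reproduces all three channels after rounding.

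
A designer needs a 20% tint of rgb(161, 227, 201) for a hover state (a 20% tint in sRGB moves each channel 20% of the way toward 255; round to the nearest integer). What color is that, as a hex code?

A 20% tint moves each channel 20% toward 255:
  R: 161 + 18.8 = 179.8 → 180
  G: 227 + 0.2×(255−227) = 227 + 5.6 = 232.6 → 233
  B: 201 + 0.2×(255−201) = 201 + 10.8 = 211.8 → 212
rgb(180, 233, 212) = #B4E9D4.

#B4E9D4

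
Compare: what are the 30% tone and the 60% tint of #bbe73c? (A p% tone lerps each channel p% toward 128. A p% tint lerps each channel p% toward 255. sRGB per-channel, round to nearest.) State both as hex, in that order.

#a9c850, #e4f5b1

#bbe73c is rgb(187, 231, 60).
30% tone:
  R: 187 + 0.3×(128−187) = 187 − 17.7 = 169.3 → 169
  G: 231 + 0.3×(128−231) = 231 − 30.9 = 200.1 → 200
  B: 60 + 20.4 = 80.4 → 80
  → #a9c850
60% tint:
  R: 187 + 0.6×(255−187) = 187 + 40.8 = 227.8 → 228
  G: 231 + 14.4 = 245.4 → 245
  B: 60 + 0.6×(255−60) = 60 + 117 = 177 → 177
  → #e4f5b1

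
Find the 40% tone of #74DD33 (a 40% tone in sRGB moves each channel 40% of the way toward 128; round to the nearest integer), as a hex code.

#79B852

#74DD33 is rgb(116, 221, 51).
Lerp each channel 40% toward 128:
  R: 116 + 4.8 = 120.8 → 121
  G: 221 − 37.2 = 183.8 → 184
  B: 51 + 0.4×(128−51) = 51 + 30.8 = 81.8 → 82
rgb(121, 184, 82) = #79B852.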